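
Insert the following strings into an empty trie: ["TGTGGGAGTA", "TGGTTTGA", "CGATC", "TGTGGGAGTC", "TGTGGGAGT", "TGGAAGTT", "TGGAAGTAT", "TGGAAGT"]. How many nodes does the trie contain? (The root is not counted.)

Count nodes per top-level branch (shared prefixes stored once):
  'C'-branch (CGATC): 5 nodes
  'T'-branch (TGGAAGT, TGGAAGTAT, TGGAAGTT, TGGTTTGA, TGTGGGAGT, TGTGGGAGTA, TGTGGGAGTC): 24 nodes
Sum: 29

29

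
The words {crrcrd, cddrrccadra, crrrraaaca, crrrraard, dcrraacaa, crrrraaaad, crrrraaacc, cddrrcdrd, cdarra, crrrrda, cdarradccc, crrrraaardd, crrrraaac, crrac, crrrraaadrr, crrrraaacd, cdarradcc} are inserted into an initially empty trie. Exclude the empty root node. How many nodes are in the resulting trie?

Insert word by word; a character creates a node only if that edge doesn't already exist:
  "crrcrd" → 6 new (c, r, r, c, r, d)
  "cddrrccadra" → prefix "c" already present; 10 new (d, d, r, r, c, c, a, d, r, a)
  "crrrraaaca" → prefix "crr" already present; 7 new (r, r, a, a, a, c, a)
  "crrrraard" → prefix "crrrraa" already present; 2 new (r, d)
  "dcrraacaa" → 9 new (d, c, r, r, a, a, c, a, a)
  "crrrraaaad" → prefix "crrrraaa" already present; 2 new (a, d)
  "crrrraaacc" → prefix "crrrraaac" already present; 1 new (c)
  "cddrrcdrd" → prefix "cddrrc" already present; 3 new (d, r, d)
  "cdarra" → prefix "cd" already present; 4 new (a, r, r, a)
  "crrrrda" → prefix "crrrr" already present; 2 new (d, a)
  "cdarradccc" → prefix "cdarra" already present; 4 new (d, c, c, c)
  "crrrraaardd" → prefix "crrrraaa" already present; 3 new (r, d, d)
  "crrrraaac" → prefix "crrrraaac" already present; 0 new (none)
  "crrac" → prefix "crr" already present; 2 new (a, c)
  "crrrraaadrr" → prefix "crrrraaa" already present; 3 new (d, r, r)
  "crrrraaacd" → prefix "crrrraaac" already present; 1 new (d)
  "cdarradcc" → prefix "cdarradcc" already present; 0 new (none)
Total nodes = 6 + 10 + 7 + 2 + 9 + 2 + 1 + 3 + 4 + 2 + 4 + 3 + 0 + 2 + 3 + 1 + 0 = 59

59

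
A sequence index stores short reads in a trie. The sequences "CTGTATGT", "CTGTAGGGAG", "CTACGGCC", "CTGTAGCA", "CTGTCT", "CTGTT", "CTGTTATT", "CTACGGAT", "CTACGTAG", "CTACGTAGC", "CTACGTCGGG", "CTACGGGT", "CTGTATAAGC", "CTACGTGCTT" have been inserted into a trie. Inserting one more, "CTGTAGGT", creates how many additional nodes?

1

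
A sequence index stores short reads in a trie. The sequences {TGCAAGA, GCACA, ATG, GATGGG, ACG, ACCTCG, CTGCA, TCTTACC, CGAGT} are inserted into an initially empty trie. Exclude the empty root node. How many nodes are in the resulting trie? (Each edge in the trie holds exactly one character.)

41

Count nodes per top-level branch (shared prefixes stored once):
  'A'-branch (ACCTCG, ACG, ATG): 9 nodes
  'C'-branch (CGAGT, CTGCA): 9 nodes
  'G'-branch (GATGGG, GCACA): 10 nodes
  'T'-branch (TCTTACC, TGCAAGA): 13 nodes
Sum: 41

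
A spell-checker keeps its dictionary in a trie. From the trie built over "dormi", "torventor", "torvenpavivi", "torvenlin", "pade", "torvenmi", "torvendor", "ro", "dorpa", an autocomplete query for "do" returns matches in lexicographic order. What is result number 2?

Filter for "do…" and sort: "dormi", "dorpa"
Position 2: dorpa

dorpa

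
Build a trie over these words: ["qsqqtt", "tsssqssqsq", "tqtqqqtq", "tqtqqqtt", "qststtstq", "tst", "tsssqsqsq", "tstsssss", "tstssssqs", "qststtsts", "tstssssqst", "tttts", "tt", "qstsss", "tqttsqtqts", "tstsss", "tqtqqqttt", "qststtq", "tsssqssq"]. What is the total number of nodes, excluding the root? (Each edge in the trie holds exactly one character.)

Insert word by word; a character creates a node only if that edge doesn't already exist:
  "qsqqtt" → 6 new (q, s, q, q, t, t)
  "tsssqssqsq" → 10 new (t, s, s, s, q, s, s, q, s, q)
  "tqtqqqtq" → prefix "t" already present; 7 new (q, t, q, q, q, t, q)
  "tqtqqqtt" → prefix "tqtqqqt" already present; 1 new (t)
  "qststtstq" → prefix "qs" already present; 7 new (t, s, t, t, s, t, q)
  "tst" → prefix "ts" already present; 1 new (t)
  "tsssqsqsq" → prefix "tsssqs" already present; 3 new (q, s, q)
  "tstsssss" → prefix "tst" already present; 5 new (s, s, s, s, s)
  "tstssssqs" → prefix "tstssss" already present; 2 new (q, s)
  "qststtsts" → prefix "qststtst" already present; 1 new (s)
  "tstssssqst" → prefix "tstssssqs" already present; 1 new (t)
  "tttts" → prefix "t" already present; 4 new (t, t, t, s)
  "tt" → prefix "tt" already present; 0 new (none)
  "qstsss" → prefix "qsts" already present; 2 new (s, s)
  "tqttsqtqts" → prefix "tqt" already present; 7 new (t, s, q, t, q, t, s)
  "tstsss" → prefix "tstsss" already present; 0 new (none)
  "tqtqqqttt" → prefix "tqtqqqtt" already present; 1 new (t)
  "qststtq" → prefix "qststt" already present; 1 new (q)
  "tsssqssq" → prefix "tsssqssq" already present; 0 new (none)
Total nodes = 6 + 10 + 7 + 1 + 7 + 1 + 3 + 5 + 2 + 1 + 1 + 4 + 0 + 2 + 7 + 0 + 1 + 1 + 0 = 59

59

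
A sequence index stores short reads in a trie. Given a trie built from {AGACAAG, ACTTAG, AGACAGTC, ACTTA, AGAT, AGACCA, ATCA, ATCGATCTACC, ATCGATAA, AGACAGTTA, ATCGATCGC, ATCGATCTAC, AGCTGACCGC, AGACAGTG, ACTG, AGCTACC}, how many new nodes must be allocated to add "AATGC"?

4

The longest prefix of "AATGC" already in the trie is "A" (length 1).
New nodes needed: |"AATGC"| − 1 = 5 − 1 = 4.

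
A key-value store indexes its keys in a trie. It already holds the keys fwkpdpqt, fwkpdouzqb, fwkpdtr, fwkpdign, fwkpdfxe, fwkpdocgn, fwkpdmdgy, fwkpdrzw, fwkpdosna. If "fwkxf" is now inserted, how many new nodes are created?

Walking "fwkxf" from the root, the first 3 characters ("fwk") follow existing edges; "x" is the first miss.
So 5 − 3 = 2 new nodes.

2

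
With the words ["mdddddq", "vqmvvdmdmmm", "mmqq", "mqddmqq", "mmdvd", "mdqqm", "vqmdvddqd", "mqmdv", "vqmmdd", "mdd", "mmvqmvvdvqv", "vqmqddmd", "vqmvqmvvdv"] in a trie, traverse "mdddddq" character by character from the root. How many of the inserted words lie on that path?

Walk "mdddddq" from the root; an end-of-word marker is hit whenever a stored word is a prefix of "mdddddq".
Prefixes of the query that are stored words: "mdd", "mdddddq"
Count: 2

2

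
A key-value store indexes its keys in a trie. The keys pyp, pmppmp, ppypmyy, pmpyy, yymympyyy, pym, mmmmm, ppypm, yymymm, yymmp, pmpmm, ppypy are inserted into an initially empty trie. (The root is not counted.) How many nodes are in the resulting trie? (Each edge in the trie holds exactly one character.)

37

Trie structure (* marks end of a word):
(root)
├─ m
│  └─ m
│     └─ m
│        └─ m
│           └─ m *
├─ p
│  ├─ m
│  │  └─ p
│  │     ├─ m
│  │     │  └─ m *
│  │     ├─ p
│  │     │  └─ m
│  │     │     └─ p *
│  │     └─ y
│  │        └─ y *
│  ├─ p
│  │  └─ y
│  │     └─ p
│  │        ├─ m *
│  │        │  └─ y
│  │        │     └─ y *
│  │        └─ y *
│  └─ y
│     ├─ m *
│     └─ p *
└─ y
   └─ y
      └─ m
         ├─ m
         │  └─ p *
         └─ y
            └─ m
               ├─ m *
               └─ p
                  └─ y
                     └─ y
                        └─ y *
Counting every labelled node above: 37.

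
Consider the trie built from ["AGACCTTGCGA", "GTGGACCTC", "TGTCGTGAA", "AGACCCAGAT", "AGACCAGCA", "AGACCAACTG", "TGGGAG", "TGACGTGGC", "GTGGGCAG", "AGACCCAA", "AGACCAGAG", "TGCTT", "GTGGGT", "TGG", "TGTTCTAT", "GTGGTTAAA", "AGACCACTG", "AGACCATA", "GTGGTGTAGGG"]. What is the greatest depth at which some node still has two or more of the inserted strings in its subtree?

7

The deepest shared node is where two words last agree before diverging.
"AGACCAGAG" and "AGACCAGCA" agree on "AGACCAG" (7 characters) before diverging; nothing deeper is shared.
Longest shared-prefix length: 7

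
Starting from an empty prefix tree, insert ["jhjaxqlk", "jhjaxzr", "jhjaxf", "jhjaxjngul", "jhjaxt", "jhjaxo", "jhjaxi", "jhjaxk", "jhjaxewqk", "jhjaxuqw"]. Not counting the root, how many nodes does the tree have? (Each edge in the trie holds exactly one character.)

27

Trie structure (* marks end of a word):
(root)
└─ j
   └─ h
      └─ j
         └─ a
            └─ x
               ├─ e
               │  └─ w
               │     └─ q
               │        └─ k *
               ├─ f *
               ├─ i *
               ├─ j
               │  └─ n
               │     └─ g
               │        └─ u
               │           └─ l *
               ├─ k *
               ├─ o *
               ├─ q
               │  └─ l
               │     └─ k *
               ├─ t *
               ├─ u
               │  └─ q
               │     └─ w *
               └─ z
                  └─ r *
Counting every labelled node above: 27.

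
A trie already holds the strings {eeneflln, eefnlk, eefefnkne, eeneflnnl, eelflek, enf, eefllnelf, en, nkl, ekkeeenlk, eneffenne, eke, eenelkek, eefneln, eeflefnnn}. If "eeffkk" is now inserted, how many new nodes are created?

Walking "eeffkk" from the root, the first 3 characters ("eef") follow existing edges; "f" is the first miss.
So 6 − 3 = 3 new nodes.

3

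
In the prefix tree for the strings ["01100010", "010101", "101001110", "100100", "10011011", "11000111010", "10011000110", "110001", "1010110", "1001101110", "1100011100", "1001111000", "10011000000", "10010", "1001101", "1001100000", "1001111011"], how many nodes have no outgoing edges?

12

Leaves are exactly the stored words that no other stored word extends.
Those words: "010101", "01100010", "100100", "10011000000", "10011000110", "1001101110", "1001111000", "1001111011", "101001110", "1010110", "1100011100", "11000111010"
Leaf count: 12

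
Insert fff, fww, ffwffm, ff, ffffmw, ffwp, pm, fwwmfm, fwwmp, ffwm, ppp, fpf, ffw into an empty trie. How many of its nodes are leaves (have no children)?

9

Leaves are exactly the stored words that no other stored word extends.
Those words: "ffffmw", "ffwffm", "ffwm", "ffwp", "fpf", "fwwmfm", "fwwmp", "pm", "ppp"
Leaf count: 9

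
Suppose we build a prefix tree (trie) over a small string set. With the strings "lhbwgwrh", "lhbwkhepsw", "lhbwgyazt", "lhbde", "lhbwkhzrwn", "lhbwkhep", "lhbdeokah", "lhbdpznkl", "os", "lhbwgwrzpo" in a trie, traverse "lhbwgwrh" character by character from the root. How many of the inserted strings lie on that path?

Check each prefix of "lhbwgwrh" against the stored set — each match is an end-marker on the path.
Prefixes of the query that are stored words: "lhbwgwrh"
Count: 1

1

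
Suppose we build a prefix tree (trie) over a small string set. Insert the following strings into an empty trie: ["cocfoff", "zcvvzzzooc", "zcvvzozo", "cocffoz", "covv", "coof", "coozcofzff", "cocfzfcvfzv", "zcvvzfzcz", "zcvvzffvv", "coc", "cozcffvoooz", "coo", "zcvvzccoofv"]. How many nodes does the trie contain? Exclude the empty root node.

63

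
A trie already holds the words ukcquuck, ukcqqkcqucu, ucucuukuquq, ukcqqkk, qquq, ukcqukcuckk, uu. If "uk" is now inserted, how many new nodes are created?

"uk" is already a full path in the trie; only an end-marker is added.
No new nodes are needed: 0.

0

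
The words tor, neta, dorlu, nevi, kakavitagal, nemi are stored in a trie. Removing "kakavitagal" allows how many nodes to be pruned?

After clearing the end-marker at "kakavitagal", prune upward until reaching a node still needed by another word.
No other word shares any prefix with "kakavitagal", so all 11 of its nodes go.
Nodes removed: 11

11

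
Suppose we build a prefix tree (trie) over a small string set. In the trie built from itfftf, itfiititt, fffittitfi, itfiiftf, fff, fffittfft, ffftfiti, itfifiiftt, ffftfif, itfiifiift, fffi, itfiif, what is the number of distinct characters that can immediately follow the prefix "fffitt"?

The children of the "fffitt" node are the distinct next characters among strings starting with "fffitt".
Distinct next characters after "fffitt": f, i.
That node has 2 child edges.

2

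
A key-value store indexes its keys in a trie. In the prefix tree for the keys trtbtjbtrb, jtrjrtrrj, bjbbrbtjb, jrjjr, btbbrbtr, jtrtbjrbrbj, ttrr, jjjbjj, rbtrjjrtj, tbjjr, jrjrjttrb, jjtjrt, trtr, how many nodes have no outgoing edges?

13

Leaves are exactly the stored words that no other stored word extends.
Those words: "bjbbrbtjb", "btbbrbtr", "jjjbjj", "jjtjrt", "jrjjr", "jrjrjttrb", "jtrjrtrrj", "jtrtbjrbrbj", "rbtrjjrtj", "tbjjr", "trtbtjbtrb", "trtr", "ttrr"
Leaf count: 13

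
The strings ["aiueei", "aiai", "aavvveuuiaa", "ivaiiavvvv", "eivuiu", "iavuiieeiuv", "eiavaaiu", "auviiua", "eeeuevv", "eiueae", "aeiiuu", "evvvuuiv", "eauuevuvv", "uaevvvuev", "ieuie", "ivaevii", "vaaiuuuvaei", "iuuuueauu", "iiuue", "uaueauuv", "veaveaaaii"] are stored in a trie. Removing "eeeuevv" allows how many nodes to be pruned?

Walk "eeeuevv" from the leaf back toward the root, removing each node that no remaining word uses.
The suffix "eeuevv" (6 nodes) is used only by "eeeuevv"; the node for "e" still has the child "i", so pruning stops there.
Nodes removed: 6

6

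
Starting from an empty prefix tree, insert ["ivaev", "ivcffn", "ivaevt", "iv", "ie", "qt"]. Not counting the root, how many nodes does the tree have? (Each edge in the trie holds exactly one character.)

Count nodes per top-level branch (shared prefixes stored once):
  'i'-branch (ie, iv, ivaev, ivaevt, ivcffn): 11 nodes
  'q'-branch (qt): 2 nodes
Sum: 13

13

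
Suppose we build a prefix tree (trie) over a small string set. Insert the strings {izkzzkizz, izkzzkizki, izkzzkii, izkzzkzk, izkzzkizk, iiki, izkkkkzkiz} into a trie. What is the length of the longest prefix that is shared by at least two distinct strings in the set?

9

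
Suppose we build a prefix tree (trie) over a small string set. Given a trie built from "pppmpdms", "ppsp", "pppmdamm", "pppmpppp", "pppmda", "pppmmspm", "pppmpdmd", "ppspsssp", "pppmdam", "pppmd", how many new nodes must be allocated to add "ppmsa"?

"pp" is already a path in the trie; the remaining "msa" must be added.
So 5 − 2 = 3 new nodes.

3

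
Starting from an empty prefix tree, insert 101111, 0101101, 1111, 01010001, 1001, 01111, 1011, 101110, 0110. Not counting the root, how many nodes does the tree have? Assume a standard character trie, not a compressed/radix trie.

27

Trace insertions, counting only characters that open a new branch:
  "101111" → 6 new (1, 0, 1, 1, 1, 1)
  "0101101" → 7 new (0, 1, 0, 1, 1, 0, 1)
  "1111" → prefix "1" already present; 3 new (1, 1, 1)
  "01010001" → prefix "0101" already present; 4 new (0, 0, 0, 1)
  "1001" → prefix "10" already present; 2 new (0, 1)
  "01111" → prefix "01" already present; 3 new (1, 1, 1)
  "1011" → prefix "1011" already present; 0 new (none)
  "101110" → prefix "10111" already present; 1 new (0)
  "0110" → prefix "011" already present; 1 new (0)
Total nodes = 6 + 7 + 3 + 4 + 2 + 3 + 0 + 1 + 1 = 27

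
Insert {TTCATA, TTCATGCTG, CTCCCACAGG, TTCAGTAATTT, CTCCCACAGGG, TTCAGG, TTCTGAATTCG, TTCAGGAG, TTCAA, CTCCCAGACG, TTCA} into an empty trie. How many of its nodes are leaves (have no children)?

A leaf is a node with no children — equivalently, the end of a word that is not a proper prefix of any other stored word.
Those words: "CTCCCACAGGG", "CTCCCAGACG", "TTCAA", "TTCAGGAG", "TTCAGTAATTT", "TTCATA", "TTCATGCTG", "TTCTGAATTCG"
Leaf count: 8

8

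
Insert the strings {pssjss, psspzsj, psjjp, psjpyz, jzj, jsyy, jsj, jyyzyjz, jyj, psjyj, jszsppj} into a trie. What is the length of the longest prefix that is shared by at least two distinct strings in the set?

3

Look for the deepest trie node that still has at least two words in its subtree.
e.g. "psjjp" and "psjpyz" share the prefix "psj" of length 3; no pair shares a longer one.
Longest shared-prefix length: 3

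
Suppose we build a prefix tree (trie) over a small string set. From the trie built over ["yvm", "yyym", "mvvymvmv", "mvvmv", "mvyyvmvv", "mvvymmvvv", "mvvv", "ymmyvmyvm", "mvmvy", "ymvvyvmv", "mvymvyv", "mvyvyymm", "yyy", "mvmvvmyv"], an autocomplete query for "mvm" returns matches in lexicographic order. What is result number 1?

Words with prefix "mvm", in lexicographic order: "mvmvvmyv", "mvmvy"
Position 1: mvmvvmyv

mvmvvmyv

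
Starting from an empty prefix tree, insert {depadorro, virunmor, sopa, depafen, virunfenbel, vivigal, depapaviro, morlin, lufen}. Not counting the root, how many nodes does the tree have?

Insert word by word; a character creates a node only if that edge doesn't already exist:
  "depadorro" → 9 new (d, e, p, a, d, o, r, r, o)
  "virunmor" → 8 new (v, i, r, u, n, m, o, r)
  "sopa" → 4 new (s, o, p, a)
  "depafen" → prefix "depa" already present; 3 new (f, e, n)
  "virunfenbel" → prefix "virun" already present; 6 new (f, e, n, b, e, l)
  "vivigal" → prefix "vi" already present; 5 new (v, i, g, a, l)
  "depapaviro" → prefix "depa" already present; 6 new (p, a, v, i, r, o)
  "morlin" → 6 new (m, o, r, l, i, n)
  "lufen" → 5 new (l, u, f, e, n)
Total nodes = 9 + 8 + 4 + 3 + 6 + 5 + 6 + 6 + 5 = 52

52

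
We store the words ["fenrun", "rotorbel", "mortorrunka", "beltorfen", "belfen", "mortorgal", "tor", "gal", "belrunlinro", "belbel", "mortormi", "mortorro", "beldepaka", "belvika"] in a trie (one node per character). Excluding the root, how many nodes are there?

For each word, the new-node count is its length minus the longest prefix already in the trie:
  "fenrun" → 6 new (f, e, n, r, u, n)
  "rotorbel" → 8 new (r, o, t, o, r, b, e, l)
  "mortorrunka" → 11 new (m, o, r, t, o, r, r, u, n, k, a)
  "beltorfen" → 9 new (b, e, l, t, o, r, f, e, n)
  "belfen" → prefix "bel" already present; 3 new (f, e, n)
  "mortorgal" → prefix "mortor" already present; 3 new (g, a, l)
  "tor" → 3 new (t, o, r)
  "gal" → 3 new (g, a, l)
  "belrunlinro" → prefix "bel" already present; 8 new (r, u, n, l, i, n, r, o)
  "belbel" → prefix "bel" already present; 3 new (b, e, l)
  "mortormi" → prefix "mortor" already present; 2 new (m, i)
  "mortorro" → prefix "mortorr" already present; 1 new (o)
  "beldepaka" → prefix "bel" already present; 6 new (d, e, p, a, k, a)
  "belvika" → prefix "bel" already present; 4 new (v, i, k, a)
Total nodes = 6 + 8 + 11 + 9 + 3 + 3 + 3 + 3 + 8 + 3 + 2 + 1 + 6 + 4 = 70

70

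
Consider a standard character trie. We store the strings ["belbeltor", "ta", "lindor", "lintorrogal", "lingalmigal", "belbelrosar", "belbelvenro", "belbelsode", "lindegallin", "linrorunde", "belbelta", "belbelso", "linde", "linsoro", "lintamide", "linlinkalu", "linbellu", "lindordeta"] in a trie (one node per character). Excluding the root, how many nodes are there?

Insert word by word; a character creates a node only if that edge doesn't already exist:
  "belbeltor" → 9 new (b, e, l, b, e, l, t, o, r)
  "ta" → 2 new (t, a)
  "lindor" → 6 new (l, i, n, d, o, r)
  "lintorrogal" → prefix "lin" already present; 8 new (t, o, r, r, o, g, a, l)
  "lingalmigal" → prefix "lin" already present; 8 new (g, a, l, m, i, g, a, l)
  "belbelrosar" → prefix "belbel" already present; 5 new (r, o, s, a, r)
  "belbelvenro" → prefix "belbel" already present; 5 new (v, e, n, r, o)
  "belbelsode" → prefix "belbel" already present; 4 new (s, o, d, e)
  "lindegallin" → prefix "lind" already present; 7 new (e, g, a, l, l, i, n)
  "linrorunde" → prefix "lin" already present; 7 new (r, o, r, u, n, d, e)
  "belbelta" → prefix "belbelt" already present; 1 new (a)
  "belbelso" → prefix "belbelso" already present; 0 new (none)
  "linde" → prefix "linde" already present; 0 new (none)
  "linsoro" → prefix "lin" already present; 4 new (s, o, r, o)
  "lintamide" → prefix "lint" already present; 5 new (a, m, i, d, e)
  "linlinkalu" → prefix "lin" already present; 7 new (l, i, n, k, a, l, u)
  "linbellu" → prefix "lin" already present; 5 new (b, e, l, l, u)
  "lindordeta" → prefix "lindor" already present; 4 new (d, e, t, a)
Total nodes = 9 + 2 + 6 + 8 + 8 + 5 + 5 + 4 + 7 + 7 + 1 + 0 + 0 + 4 + 5 + 7 + 5 + 4 = 87

87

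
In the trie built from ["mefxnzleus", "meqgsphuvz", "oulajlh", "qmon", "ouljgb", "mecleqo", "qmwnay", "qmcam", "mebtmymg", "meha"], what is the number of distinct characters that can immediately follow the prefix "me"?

The children of the "me" node are the distinct next characters among strings starting with "me".
Characters that immediately follow "me" among the stored strings: {b, c, f, h, q}.
That node has 5 child edges.

5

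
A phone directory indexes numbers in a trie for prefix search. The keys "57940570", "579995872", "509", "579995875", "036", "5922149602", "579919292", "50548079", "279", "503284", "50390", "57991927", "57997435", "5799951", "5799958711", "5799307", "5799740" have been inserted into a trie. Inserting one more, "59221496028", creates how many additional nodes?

Walking "59221496028" from the root, the first 10 characters ("5922149602") follow existing edges; "8" is the first miss.
So 11 − 10 = 1 new nodes.

1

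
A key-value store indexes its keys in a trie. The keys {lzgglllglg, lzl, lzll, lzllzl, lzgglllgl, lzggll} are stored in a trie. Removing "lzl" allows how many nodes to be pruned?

0

A node on "lzl"'s path can go only if nothing else ends at it or branches off below it.
Every node on "lzl" is still needed (e.g. by "lzll"), so nothing is freed.
Nodes removed: 0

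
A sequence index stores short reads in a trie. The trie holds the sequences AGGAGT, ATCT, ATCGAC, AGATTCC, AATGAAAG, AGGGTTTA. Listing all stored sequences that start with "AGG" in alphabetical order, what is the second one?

DFS of the "AGG" subtree visits, in order: "AGGAGT", "AGGGTTTA"
Position 2: AGGGTTTA

AGGGTTTA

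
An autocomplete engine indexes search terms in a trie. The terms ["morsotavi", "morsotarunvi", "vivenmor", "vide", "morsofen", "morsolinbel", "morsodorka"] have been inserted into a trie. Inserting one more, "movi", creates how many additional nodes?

2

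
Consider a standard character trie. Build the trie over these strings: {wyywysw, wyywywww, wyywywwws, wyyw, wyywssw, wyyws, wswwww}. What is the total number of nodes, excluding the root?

19

Trie structure (* marks end of a word):
(root)
└─ w
   ├─ s
   │  └─ w
   │     └─ w
   │        └─ w
   │           └─ w *
   └─ y
      └─ y
         └─ w *
            ├─ s *
            │  └─ s
            │     └─ w *
            └─ y
               ├─ s
               │  └─ w *
               └─ w
                  └─ w
                     └─ w *
                        └─ s *
Counting every labelled node above: 19.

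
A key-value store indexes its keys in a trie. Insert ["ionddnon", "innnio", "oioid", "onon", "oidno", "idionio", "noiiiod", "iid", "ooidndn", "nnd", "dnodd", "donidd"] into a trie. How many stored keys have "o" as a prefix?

Traverse to the node for "o", then collect every word in that subtree.
Matches: "oidno", "oioid", "onon", "ooidndn"
Count: 4

4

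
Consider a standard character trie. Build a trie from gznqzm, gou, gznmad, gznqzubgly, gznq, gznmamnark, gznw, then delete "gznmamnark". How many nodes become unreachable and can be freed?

Walk "gznmamnark" from the leaf back toward the root, removing each node that no remaining word uses.
The suffix "mnark" (5 nodes) is used only by "gznmamnark"; the node for "gznma" still has the child "d", so pruning stops there.
Nodes removed: 5

5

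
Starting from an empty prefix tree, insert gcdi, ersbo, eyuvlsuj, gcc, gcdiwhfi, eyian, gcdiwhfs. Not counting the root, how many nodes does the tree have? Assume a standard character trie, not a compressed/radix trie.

25

Count nodes per top-level branch (shared prefixes stored once):
  'e'-branch (ersbo, eyian, eyuvlsuj): 15 nodes
  'g'-branch (gcc, gcdi, gcdiwhfi, gcdiwhfs): 10 nodes
Sum: 25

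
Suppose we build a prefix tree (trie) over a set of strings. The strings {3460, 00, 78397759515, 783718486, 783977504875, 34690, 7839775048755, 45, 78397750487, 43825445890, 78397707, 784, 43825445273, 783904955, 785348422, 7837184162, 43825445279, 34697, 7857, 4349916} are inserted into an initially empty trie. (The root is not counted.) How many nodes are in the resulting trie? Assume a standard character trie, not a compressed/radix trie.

72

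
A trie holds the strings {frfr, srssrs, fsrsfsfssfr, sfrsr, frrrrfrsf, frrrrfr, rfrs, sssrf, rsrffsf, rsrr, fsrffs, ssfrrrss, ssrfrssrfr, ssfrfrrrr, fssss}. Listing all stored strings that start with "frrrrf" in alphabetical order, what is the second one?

Words with prefix "frrrrf", in lexicographic order: "frrrrfr", "frrrrfrsf"
Position 2: frrrrfrsf

frrrrfrsf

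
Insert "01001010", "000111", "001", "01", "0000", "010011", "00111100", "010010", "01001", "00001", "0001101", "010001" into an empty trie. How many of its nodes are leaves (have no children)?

7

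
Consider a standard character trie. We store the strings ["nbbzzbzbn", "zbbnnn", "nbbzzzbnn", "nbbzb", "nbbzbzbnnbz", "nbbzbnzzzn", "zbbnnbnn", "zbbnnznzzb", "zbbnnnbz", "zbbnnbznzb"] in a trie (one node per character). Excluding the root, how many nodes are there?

Trace insertions, counting only characters that open a new branch:
  "nbbzzbzbn" → 9 new (n, b, b, z, z, b, z, b, n)
  "zbbnnn" → 6 new (z, b, b, n, n, n)
  "nbbzzzbnn" → prefix "nbbzz" already present; 4 new (z, b, n, n)
  "nbbzb" → prefix "nbbz" already present; 1 new (b)
  "nbbzbzbnnbz" → prefix "nbbzb" already present; 6 new (z, b, n, n, b, z)
  "nbbzbnzzzn" → prefix "nbbzb" already present; 5 new (n, z, z, z, n)
  "zbbnnbnn" → prefix "zbbnn" already present; 3 new (b, n, n)
  "zbbnnznzzb" → prefix "zbbnn" already present; 5 new (z, n, z, z, b)
  "zbbnnnbz" → prefix "zbbnnn" already present; 2 new (b, z)
  "zbbnnbznzb" → prefix "zbbnnb" already present; 4 new (z, n, z, b)
Total nodes = 9 + 6 + 4 + 1 + 6 + 5 + 3 + 5 + 2 + 4 = 45

45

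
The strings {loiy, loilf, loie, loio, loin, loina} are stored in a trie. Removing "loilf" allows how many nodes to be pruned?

After clearing the end-marker at "loilf", prune upward until reaching a node still needed by another word.
The suffix "lf" (2 nodes) is used only by "loilf"; the node for "loi" still has the child "y", so pruning stops there.
Nodes removed: 2

2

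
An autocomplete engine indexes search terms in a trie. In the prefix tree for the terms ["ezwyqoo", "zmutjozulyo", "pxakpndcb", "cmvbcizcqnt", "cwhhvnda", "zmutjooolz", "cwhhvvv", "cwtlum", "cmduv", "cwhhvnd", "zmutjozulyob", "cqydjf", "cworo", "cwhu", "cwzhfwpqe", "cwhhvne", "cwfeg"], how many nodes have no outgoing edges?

15

A leaf is a node with no children — equivalently, the end of a word that is not a proper prefix of any other stored word.
Those words: "cmduv", "cmvbcizcqnt", "cqydjf", "cwfeg", "cwhhvnda", "cwhhvne", "cwhhvvv", "cwhu", "cworo", "cwtlum", "cwzhfwpqe", "ezwyqoo", "pxakpndcb", "zmutjooolz", "zmutjozulyob"
Leaf count: 15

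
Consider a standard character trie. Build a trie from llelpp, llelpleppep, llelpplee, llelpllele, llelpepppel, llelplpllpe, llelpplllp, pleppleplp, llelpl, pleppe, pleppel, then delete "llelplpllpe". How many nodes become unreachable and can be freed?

5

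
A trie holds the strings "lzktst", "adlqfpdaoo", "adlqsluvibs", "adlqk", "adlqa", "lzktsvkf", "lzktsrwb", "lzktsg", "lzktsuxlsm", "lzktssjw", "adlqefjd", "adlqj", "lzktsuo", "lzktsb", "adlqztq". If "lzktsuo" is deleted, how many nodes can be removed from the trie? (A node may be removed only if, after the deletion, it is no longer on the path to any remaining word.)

1

A node on "lzktsuo"'s path can go only if nothing else ends at it or branches off below it.
The suffix "o" (1 node) is used only by "lzktsuo"; the node for "lzktsu" still has the child "x", so pruning stops there.
Nodes removed: 1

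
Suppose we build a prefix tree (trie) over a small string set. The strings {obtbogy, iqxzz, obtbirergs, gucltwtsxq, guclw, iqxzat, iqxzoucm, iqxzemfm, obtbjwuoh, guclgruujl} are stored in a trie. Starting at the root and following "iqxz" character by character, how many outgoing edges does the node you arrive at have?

4

Follow the path "iqxz" to its node, then look at its outgoing edges.
Distinct next characters after "iqxz": a, e, o, z.
That node has 4 child edges.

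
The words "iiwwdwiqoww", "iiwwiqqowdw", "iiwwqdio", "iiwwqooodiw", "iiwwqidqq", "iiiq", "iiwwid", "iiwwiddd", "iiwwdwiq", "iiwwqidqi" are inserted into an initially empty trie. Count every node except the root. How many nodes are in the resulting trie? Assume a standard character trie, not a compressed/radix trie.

Count nodes per top-level branch (shared prefixes stored once):
  'i'-branch (iiiq, iiwwdwiq, iiwwdwiqoww, iiwwid, iiwwiddd, iiwwiqqowdw, iiwwqdio, iiwwqidqi, iiwwqidqq, iiwwqooodiw): 38 nodes
Sum: 38

38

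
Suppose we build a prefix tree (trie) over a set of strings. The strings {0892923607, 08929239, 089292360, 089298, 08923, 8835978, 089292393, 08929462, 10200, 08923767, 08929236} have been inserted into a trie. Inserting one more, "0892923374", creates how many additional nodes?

The longest prefix of "0892923374" already in the trie is "0892923" (length 7).
New nodes needed: |"0892923374"| − 7 = 10 − 7 = 3.

3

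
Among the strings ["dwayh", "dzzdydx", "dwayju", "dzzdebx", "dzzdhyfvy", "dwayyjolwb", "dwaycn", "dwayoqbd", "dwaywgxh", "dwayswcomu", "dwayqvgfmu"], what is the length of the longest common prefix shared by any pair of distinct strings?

The deepest shared node is where two words last agree before diverging.
"dwaycn" and "dwayh" agree on "dway" (4 characters) before diverging; nothing deeper is shared.
Longest shared-prefix length: 4

4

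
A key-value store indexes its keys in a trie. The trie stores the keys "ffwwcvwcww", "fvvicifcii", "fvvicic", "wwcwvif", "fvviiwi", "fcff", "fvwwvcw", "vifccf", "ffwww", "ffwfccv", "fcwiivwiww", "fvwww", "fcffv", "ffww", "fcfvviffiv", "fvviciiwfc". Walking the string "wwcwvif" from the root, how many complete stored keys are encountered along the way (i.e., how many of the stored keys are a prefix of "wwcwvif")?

1

Walk "wwcwvif" from the root; an end-of-word marker is hit whenever a stored word is a prefix of "wwcwvif".
Prefixes of the query that are stored words: "wwcwvif"
Count: 1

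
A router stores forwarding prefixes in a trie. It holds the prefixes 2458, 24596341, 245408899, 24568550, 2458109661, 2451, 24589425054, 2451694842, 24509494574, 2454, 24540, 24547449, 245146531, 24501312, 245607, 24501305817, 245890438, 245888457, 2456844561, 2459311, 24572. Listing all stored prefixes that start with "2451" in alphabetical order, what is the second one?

245146531

DFS of the "2451" subtree visits, in order: "2451", "245146531", "2451694842"
Position 2: 245146531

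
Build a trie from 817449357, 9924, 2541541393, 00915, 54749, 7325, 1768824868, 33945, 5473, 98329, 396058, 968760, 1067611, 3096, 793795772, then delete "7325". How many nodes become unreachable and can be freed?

3

Walk "7325" from the leaf back toward the root, removing each node that no remaining word uses.
The suffix "325" (3 nodes) is used only by "7325"; the node for "7" still has the child "9", so pruning stops there.
Nodes removed: 3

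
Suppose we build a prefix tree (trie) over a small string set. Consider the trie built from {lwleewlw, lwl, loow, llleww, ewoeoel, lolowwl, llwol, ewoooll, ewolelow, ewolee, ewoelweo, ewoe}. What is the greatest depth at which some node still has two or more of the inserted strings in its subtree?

5

Look for the deepest trie node that still has at least two words in its subtree.
"ewolee" and "ewolelow" agree on "ewole" (5 characters) before diverging; nothing deeper is shared.
Longest shared-prefix length: 5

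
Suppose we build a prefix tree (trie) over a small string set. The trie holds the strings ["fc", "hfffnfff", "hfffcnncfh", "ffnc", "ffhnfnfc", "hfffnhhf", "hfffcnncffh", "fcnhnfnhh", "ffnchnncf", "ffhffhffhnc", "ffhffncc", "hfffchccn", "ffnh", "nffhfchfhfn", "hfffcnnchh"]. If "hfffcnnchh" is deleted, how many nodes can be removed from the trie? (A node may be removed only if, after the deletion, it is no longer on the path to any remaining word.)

2

A node on "hfffcnnchh"'s path can go only if nothing else ends at it or branches off below it.
The suffix "hh" (2 nodes) is used only by "hfffcnnchh"; the node for "hfffcnnc" still has the child "f", so pruning stops there.
Nodes removed: 2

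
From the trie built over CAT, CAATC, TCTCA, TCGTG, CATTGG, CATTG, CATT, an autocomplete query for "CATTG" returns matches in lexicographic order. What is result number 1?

DFS of the "CATTG" subtree visits, in order: "CATTG", "CATTGG"
Position 1: CATTG

CATTG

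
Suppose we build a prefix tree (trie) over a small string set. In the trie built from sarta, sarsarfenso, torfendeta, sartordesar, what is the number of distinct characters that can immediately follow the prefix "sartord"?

1

Walk "sartord" from the root, arriving at one node.
Characters that immediately follow "sartord" among the stored strings: {e}.
That node has 1 child edge.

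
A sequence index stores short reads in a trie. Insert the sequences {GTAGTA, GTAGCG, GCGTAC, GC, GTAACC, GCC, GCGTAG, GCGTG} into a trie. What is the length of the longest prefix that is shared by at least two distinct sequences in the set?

Look for the deepest trie node that still has at least two words in its subtree.
"GCGTAC" and "GCGTAG" agree on "GCGTA" (5 characters) before diverging; nothing deeper is shared.
Longest shared-prefix length: 5

5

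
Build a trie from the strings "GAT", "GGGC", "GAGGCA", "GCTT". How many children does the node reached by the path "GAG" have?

Follow the path "GAG" to its node, then look at its outgoing edges.
Distinct next characters after "GAG": G.
That node has 1 child edge.

1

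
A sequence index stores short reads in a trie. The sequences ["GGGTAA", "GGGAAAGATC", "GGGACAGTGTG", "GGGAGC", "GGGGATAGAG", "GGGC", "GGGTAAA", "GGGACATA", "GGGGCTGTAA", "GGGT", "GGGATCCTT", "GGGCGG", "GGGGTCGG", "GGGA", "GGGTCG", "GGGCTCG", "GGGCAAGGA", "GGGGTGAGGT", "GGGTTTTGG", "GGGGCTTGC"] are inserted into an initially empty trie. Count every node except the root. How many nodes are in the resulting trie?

73

Insert word by word; a character creates a node only if that edge doesn't already exist:
  "GGGTAA" → 6 new (G, G, G, T, A, A)
  "GGGAAAGATC" → prefix "GGG" already present; 7 new (A, A, A, G, A, T, C)
  "GGGACAGTGTG" → prefix "GGGA" already present; 7 new (C, A, G, T, G, T, G)
  "GGGAGC" → prefix "GGGA" already present; 2 new (G, C)
  "GGGGATAGAG" → prefix "GGG" already present; 7 new (G, A, T, A, G, A, G)
  "GGGC" → prefix "GGG" already present; 1 new (C)
  "GGGTAAA" → prefix "GGGTAA" already present; 1 new (A)
  "GGGACATA" → prefix "GGGACA" already present; 2 new (T, A)
  "GGGGCTGTAA" → prefix "GGGG" already present; 6 new (C, T, G, T, A, A)
  "GGGT" → prefix "GGGT" already present; 0 new (none)
  "GGGATCCTT" → prefix "GGGA" already present; 5 new (T, C, C, T, T)
  "GGGCGG" → prefix "GGGC" already present; 2 new (G, G)
  "GGGGTCGG" → prefix "GGGG" already present; 4 new (T, C, G, G)
  "GGGA" → prefix "GGGA" already present; 0 new (none)
  "GGGTCG" → prefix "GGGT" already present; 2 new (C, G)
  "GGGCTCG" → prefix "GGGC" already present; 3 new (T, C, G)
  "GGGCAAGGA" → prefix "GGGC" already present; 5 new (A, A, G, G, A)
  "GGGGTGAGGT" → prefix "GGGGT" already present; 5 new (G, A, G, G, T)
  "GGGTTTTGG" → prefix "GGGT" already present; 5 new (T, T, T, G, G)
  "GGGGCTTGC" → prefix "GGGGCT" already present; 3 new (T, G, C)
Total nodes = 6 + 7 + 7 + 2 + 7 + 1 + 1 + 2 + 6 + 0 + 5 + 2 + 4 + 0 + 2 + 3 + 5 + 5 + 5 + 3 = 73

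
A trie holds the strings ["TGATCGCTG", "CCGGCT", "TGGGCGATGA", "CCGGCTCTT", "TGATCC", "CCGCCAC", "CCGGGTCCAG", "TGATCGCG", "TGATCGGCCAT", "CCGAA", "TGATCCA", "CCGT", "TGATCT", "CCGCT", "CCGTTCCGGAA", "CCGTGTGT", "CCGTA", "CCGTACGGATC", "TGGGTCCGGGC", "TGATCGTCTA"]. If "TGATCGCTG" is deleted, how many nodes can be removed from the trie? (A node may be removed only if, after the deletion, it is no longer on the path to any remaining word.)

A node on "TGATCGCTG"'s path can go only if nothing else ends at it or branches off below it.
The suffix "TG" (2 nodes) is used only by "TGATCGCTG"; the node for "TGATCGC" still has the child "G", so pruning stops there.
Nodes removed: 2

2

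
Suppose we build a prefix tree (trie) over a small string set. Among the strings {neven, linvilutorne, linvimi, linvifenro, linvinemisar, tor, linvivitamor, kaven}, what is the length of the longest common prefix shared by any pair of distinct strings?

Equivalently: take the maximum, over all pairs, of their longest common prefix length.
e.g. "linvifenro" and "linvilutorne" share the prefix "linvi" of length 5; no pair shares a longer one.
Longest shared-prefix length: 5

5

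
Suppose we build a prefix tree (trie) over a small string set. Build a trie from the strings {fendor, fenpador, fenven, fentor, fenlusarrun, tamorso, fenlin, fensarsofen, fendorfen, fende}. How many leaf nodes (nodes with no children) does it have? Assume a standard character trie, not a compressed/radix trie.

9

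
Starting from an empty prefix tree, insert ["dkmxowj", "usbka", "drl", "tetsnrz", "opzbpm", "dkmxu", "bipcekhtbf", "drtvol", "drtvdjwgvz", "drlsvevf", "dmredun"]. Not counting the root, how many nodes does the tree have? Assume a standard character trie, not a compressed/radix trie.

59

Insert word by word; a character creates a node only if that edge doesn't already exist:
  "dkmxowj" → 7 new (d, k, m, x, o, w, j)
  "usbka" → 5 new (u, s, b, k, a)
  "drl" → prefix "d" already present; 2 new (r, l)
  "tetsnrz" → 7 new (t, e, t, s, n, r, z)
  "opzbpm" → 6 new (o, p, z, b, p, m)
  "dkmxu" → prefix "dkmx" already present; 1 new (u)
  "bipcekhtbf" → 10 new (b, i, p, c, e, k, h, t, b, f)
  "drtvol" → prefix "dr" already present; 4 new (t, v, o, l)
  "drtvdjwgvz" → prefix "drtv" already present; 6 new (d, j, w, g, v, z)
  "drlsvevf" → prefix "drl" already present; 5 new (s, v, e, v, f)
  "dmredun" → prefix "d" already present; 6 new (m, r, e, d, u, n)
Total nodes = 7 + 5 + 2 + 7 + 6 + 1 + 10 + 4 + 6 + 5 + 6 = 59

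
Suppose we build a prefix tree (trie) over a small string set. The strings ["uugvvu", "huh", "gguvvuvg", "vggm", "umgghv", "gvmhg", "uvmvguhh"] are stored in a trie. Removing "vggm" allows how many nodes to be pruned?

After clearing the end-marker at "vggm", prune upward until reaching a node still needed by another word.
No other word shares any prefix with "vggm", so all 4 of its nodes go.
Nodes removed: 4

4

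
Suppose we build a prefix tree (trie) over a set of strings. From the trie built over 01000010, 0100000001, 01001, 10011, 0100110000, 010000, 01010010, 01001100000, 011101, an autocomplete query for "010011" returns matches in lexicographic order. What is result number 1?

Filter for "010011…" and sort: "0100110000", "01001100000"
Position 1: 0100110000

0100110000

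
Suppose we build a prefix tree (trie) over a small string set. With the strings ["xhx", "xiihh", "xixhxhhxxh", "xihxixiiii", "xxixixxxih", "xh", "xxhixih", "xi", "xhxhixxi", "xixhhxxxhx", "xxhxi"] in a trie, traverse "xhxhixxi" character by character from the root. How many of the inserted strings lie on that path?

Walk "xhxhixxi" from the root; an end-of-word marker is hit whenever a stored word is a prefix of "xhxhixxi".
Prefixes of the query that are stored words: "xh", "xhx", "xhxhixxi"
Count: 3

3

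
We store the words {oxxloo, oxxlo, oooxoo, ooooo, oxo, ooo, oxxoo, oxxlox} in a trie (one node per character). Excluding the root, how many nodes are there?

Count nodes per top-level branch (shared prefixes stored once):
  'o'-branch (ooo, ooooo, oooxoo, oxo, oxxlo, oxxloo, oxxlox, oxxoo): 17 nodes
Sum: 17

17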